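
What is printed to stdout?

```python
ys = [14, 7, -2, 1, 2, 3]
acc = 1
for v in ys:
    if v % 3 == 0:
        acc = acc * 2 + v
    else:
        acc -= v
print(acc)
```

-39

v=14: not %3==0, acc = 1-14 = -13
v=7: not %3==0, acc = (-13)-7 = -20
v=-2: not %3==0, acc = (-20)-(-2) = -18
v=1: not %3==0, acc = (-18)-1 = -19
v=2: not %3==0, acc = (-19)-2 = -21
v=3: %3==0, acc = (-21)*2+3 = -39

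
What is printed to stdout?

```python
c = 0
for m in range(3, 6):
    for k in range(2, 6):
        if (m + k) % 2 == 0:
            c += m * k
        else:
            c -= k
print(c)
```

m=3,k=2: odd sum, c = 0-2 = -2
m=3,k=3: even sum, c = (-2)+9 = 7
m=3,k=4: odd sum, c = 7-4 = 3
m=3,k=5: even sum, c = 3+15 = 18
m=4,k=2: even sum, c = 18+8 = 26
m=4,k=3: odd sum, c = 26-3 = 23
m=4,k=4: even sum, c = 23+16 = 39
m=4,k=5: odd sum, c = 39-5 = 34
m=5,k=2: odd sum, c = 34-2 = 32
m=5,k=3: even sum, c = 32+15 = 47
m=5,k=4: odd sum, c = 47-4 = 43
m=5,k=5: even sum, c = 43+25 = 68

68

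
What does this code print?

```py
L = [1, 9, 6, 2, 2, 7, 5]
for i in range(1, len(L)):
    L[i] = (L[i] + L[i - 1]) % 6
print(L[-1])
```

2

i=1: L[1] = (9+1)%6 = 4 → [1, 4, 6, 2, 2, 7, 5]
i=2: L[2] = (6+4)%6 = 4 → [1, 4, 4, 2, 2, 7, 5]
i=3: L[3] = (2+4)%6 = 0 → [1, 4, 4, 0, 2, 7, 5]
i=4: L[4] = (2+0)%6 = 2 → [1, 4, 4, 0, 2, 7, 5]
i=5: L[5] = (7+2)%6 = 3 → [1, 4, 4, 0, 2, 3, 5]
i=6: L[6] = (5+3)%6 = 2 → [1, 4, 4, 0, 2, 3, 2]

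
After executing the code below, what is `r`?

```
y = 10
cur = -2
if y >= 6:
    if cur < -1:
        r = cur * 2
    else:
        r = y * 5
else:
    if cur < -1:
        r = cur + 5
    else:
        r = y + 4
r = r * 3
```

-12

y=10, cur=-2
y >= 6 is True; cur < -1 is True
→ r = cur * 2 = -4
r = (-4)*3 = -12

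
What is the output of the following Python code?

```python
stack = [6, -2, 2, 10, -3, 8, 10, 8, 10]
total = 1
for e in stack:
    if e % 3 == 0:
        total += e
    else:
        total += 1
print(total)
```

e=6: %3==0, total = 1+6 = 7
e=-2: not %3==0, total = 7+1 = 8
e=2: not %3==0, total = 8+1 = 9
e=10: not %3==0, total = 9+1 = 10
e=-3: %3==0, total = 10+(-3) = 7
e=8: not %3==0, total = 7+1 = 8
e=10: not %3==0, total = 8+1 = 9
e=8: not %3==0, total = 9+1 = 10
e=10: not %3==0, total = 10+1 = 11

11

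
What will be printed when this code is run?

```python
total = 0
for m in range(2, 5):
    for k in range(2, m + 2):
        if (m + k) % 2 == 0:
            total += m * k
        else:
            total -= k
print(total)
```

20

m=2,k=2: even sum, total = 0+4 = 4
m=2,k=3: odd sum, total = 4-3 = 1
m=3,k=2: odd sum, total = 1-2 = -1
m=3,k=3: even sum, total = (-1)+9 = 8
m=3,k=4: odd sum, total = 8-4 = 4
m=4,k=2: even sum, total = 4+8 = 12
m=4,k=3: odd sum, total = 12-3 = 9
m=4,k=4: even sum, total = 9+16 = 25
m=4,k=5: odd sum, total = 25-5 = 20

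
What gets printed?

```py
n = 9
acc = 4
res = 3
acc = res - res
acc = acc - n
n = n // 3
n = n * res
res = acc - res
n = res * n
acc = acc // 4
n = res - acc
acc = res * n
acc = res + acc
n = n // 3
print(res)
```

acc = 3-3 = 0
acc = 0-9 = -9
n = 9//3 = 3
n = 3*3 = 9
res = (-9)-3 = -12
n = (-12)*9 = -108
acc = (-9)//4 = -3
n = (-12)-(-3) = -9
acc = (-12)*(-9) = 108
acc = (-12)+108 = 96
n = (-9)//3 = -3

-12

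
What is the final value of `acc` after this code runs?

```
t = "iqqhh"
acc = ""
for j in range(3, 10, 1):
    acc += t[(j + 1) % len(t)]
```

j=3: add t[4]='h' → 'h'
j=4: add t[0]='i' → 'hi'
j=5: add t[1]='q' → 'hiq'
j=6: add t[2]='q' → 'hiqq'
j=7: add t[3]='h' → 'hiqqh'
j=8: add t[4]='h' → 'hiqqhh'
j=9: add t[0]='i' → 'hiqqhhi'

'hiqqhhi'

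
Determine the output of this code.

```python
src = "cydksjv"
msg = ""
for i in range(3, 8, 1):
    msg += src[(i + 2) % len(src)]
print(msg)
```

jvcyd

i=3: add src[5]='j' → 'j'
i=4: add src[6]='v' → 'jv'
i=5: add src[0]='c' → 'jvc'
i=6: add src[1]='y' → 'jvcy'
i=7: add src[2]='d' → 'jvcyd'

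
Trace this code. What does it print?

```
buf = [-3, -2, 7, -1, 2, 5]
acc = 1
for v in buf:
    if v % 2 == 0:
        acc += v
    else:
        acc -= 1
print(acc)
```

v=-3: not even, acc = 1-1 = 0
v=-2: even, acc = 0+(-2) = -2
v=7: not even, acc = (-2)-1 = -3
v=-1: not even, acc = (-3)-1 = -4
v=2: even, acc = (-4)+2 = -2
v=5: not even, acc = (-2)-1 = -3

-3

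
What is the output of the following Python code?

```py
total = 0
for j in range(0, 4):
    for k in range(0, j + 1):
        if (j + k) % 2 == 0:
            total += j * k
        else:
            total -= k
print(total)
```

j=0,k=0: even sum, total = 0+0 = 0
j=1,k=0: odd sum, total = 0-0 = 0
j=1,k=1: even sum, total = 0+1 = 1
j=2,k=0: even sum, total = 1+0 = 1
j=2,k=1: odd sum, total = 1-1 = 0
j=2,k=2: even sum, total = 0+4 = 4
j=3,k=0: odd sum, total = 4-0 = 4
j=3,k=1: even sum, total = 4+3 = 7
j=3,k=2: odd sum, total = 7-2 = 5
j=3,k=3: even sum, total = 5+9 = 14

14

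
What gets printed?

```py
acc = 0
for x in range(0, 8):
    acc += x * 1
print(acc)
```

28

x=0: acc = 0+0*1 = 0
x=1: acc = 0+1*1 = 1
x=2: acc = 1+2*1 = 3
x=3: acc = 3+3*1 = 6
x=4: acc = 6+4*1 = 10
x=5: acc = 10+5*1 = 15
x=6: acc = 15+6*1 = 21
x=7: acc = 21+7*1 = 28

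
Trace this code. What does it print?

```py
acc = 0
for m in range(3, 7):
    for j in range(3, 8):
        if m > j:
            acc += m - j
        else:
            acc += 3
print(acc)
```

52

m=3,j=3: not 3>3, acc = 0+3 = 3
m=3,j=4: not 3>4, acc = 3+3 = 6
m=3,j=5: not 3>5, acc = 6+3 = 9
m=3,j=6: not 3>6, acc = 9+3 = 12
m=3,j=7: not 3>7, acc = 12+3 = 15
m=4,j=3: 4>3, acc = 15+1 = 16
m=4,j=4: not 4>4, acc = 16+3 = 19
m=4,j=5: not 4>5, acc = 19+3 = 22
m=4,j=6: not 4>6, acc = 22+3 = 25
m=4,j=7: not 4>7, acc = 25+3 = 28
m=5,j=3: 5>3, acc = 28+2 = 30
m=5,j=4: 5>4, acc = 30+1 = 31
m=5,j=5: not 5>5, acc = 31+3 = 34
m=5,j=6: not 5>6, acc = 34+3 = 37
m=5,j=7: not 5>7, acc = 37+3 = 40
m=6,j=3: 6>3, acc = 40+3 = 43
m=6,j=4: 6>4, acc = 43+2 = 45
m=6,j=5: 6>5, acc = 45+1 = 46
m=6,j=6: not 6>6, acc = 46+3 = 49
m=6,j=7: not 6>7, acc = 49+3 = 52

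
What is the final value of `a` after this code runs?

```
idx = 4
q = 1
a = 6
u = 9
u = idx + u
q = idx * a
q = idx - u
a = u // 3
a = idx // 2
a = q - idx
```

-13

u = 4+9 = 13
q = 4*6 = 24
q = 4-13 = -9
a = 13//3 = 4
a = 4//2 = 2
a = (-9)-4 = -13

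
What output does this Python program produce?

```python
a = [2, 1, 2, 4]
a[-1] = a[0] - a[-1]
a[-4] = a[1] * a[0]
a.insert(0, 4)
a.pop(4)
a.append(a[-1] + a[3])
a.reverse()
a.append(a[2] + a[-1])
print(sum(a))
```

18

a[-1] = a[0]-a[-1] = 2-4 = -2 → [2, 1, 2, -2]
a[-4] = a[1]*a[0] = 1*2 = 2 → [2, 1, 2, -2]
insert 4 at 0 → [4, 2, 1, 2, -2]
pop(4) removes -2 → [4, 2, 1, 2]
append a[-1]+a[3] = 2+2 = 4 → [4, 2, 1, 2, 4]
reverse → [4, 2, 1, 2, 4]
append a[2]+a[-1] = 1+4 = 5 → [4, 2, 1, 2, 4, 5]
sum = 18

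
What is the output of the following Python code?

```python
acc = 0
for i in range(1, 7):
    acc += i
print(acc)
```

i=1: acc = 0+1 = 1
i=2: acc = 1+2 = 3
i=3: acc = 3+3 = 6
i=4: acc = 6+4 = 10
i=5: acc = 10+5 = 15
i=6: acc = 15+6 = 21

21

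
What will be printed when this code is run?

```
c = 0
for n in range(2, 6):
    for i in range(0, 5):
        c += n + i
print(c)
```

n=2,i=0: c = 0+2 = 2
n=2,i=1: c = 2+3 = 5
n=2,i=2: c = 5+4 = 9
n=2,i=3: c = 9+5 = 14
n=2,i=4: c = 14+6 = 20
n=3,i=0: c = 20+3 = 23
n=3,i=1: c = 23+4 = 27
n=3,i=2: c = 27+5 = 32
n=3,i=3: c = 32+6 = 38
n=3,i=4: c = 38+7 = 45
n=4,i=0: c = 45+4 = 49
n=4,i=1: c = 49+5 = 54
n=4,i=2: c = 54+6 = 60
n=4,i=3: c = 60+7 = 67
n=4,i=4: c = 67+8 = 75
n=5,i=0: c = 75+5 = 80
n=5,i=1: c = 80+6 = 86
n=5,i=2: c = 86+7 = 93
n=5,i=3: c = 93+8 = 101
n=5,i=4: c = 101+9 = 110

110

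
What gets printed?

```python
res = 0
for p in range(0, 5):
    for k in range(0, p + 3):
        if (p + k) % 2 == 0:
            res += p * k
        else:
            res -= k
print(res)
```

p=0,k=0: even sum, res = 0+0 = 0
p=0,k=1: odd sum, res = 0-1 = -1
p=0,k=2: even sum, res = (-1)+0 = -1
p=1,k=0: odd sum, res = (-1)-0 = -1
p=1,k=1: even sum, res = (-1)+1 = 0
p=1,k=2: odd sum, res = 0-2 = -2
p=1,k=3: even sum, res = (-2)+3 = 1
p=2,k=0: even sum, res = 1+0 = 1
p=2,k=1: odd sum, res = 1-1 = 0
p=2,k=2: even sum, res = 0+4 = 4
p=2,k=3: odd sum, res = 4-3 = 1
p=2,k=4: even sum, res = 1+8 = 9
p=3,k=0: odd sum, res = 9-0 = 9
p=3,k=1: even sum, res = 9+3 = 12
p=3,k=2: odd sum, res = 12-2 = 10
p=3,k=3: even sum, res = 10+9 = 19
p=3,k=4: odd sum, res = 19-4 = 15
p=3,k=5: even sum, res = 15+15 = 30
p=4,k=0: even sum, res = 30+0 = 30
p=4,k=1: odd sum, res = 30-1 = 29
p=4,k=2: even sum, res = 29+8 = 37
p=4,k=3: odd sum, res = 37-3 = 34
p=4,k=4: even sum, res = 34+16 = 50
p=4,k=5: odd sum, res = 50-5 = 45
p=4,k=6: even sum, res = 45+24 = 69

69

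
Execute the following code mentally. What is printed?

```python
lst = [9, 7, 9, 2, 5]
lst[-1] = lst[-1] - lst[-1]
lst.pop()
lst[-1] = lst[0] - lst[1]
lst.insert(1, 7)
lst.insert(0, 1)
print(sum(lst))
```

35

lst[-1] = lst[-1]-lst[-1] = 5-5 = 0 → [9, 7, 9, 2, 0]
pop() removes 0 → [9, 7, 9, 2]
lst[-1] = lst[0]-lst[1] = 9-7 = 2 → [9, 7, 9, 2]
insert 7 at 1 → [9, 7, 7, 9, 2]
insert 1 at 0 → [1, 9, 7, 7, 9, 2]
sum = 35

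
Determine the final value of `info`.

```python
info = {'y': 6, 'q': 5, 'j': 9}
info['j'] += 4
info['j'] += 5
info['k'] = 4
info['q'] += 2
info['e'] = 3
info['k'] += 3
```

{'y': 6, 'q': 7, 'j': 18, 'k': 7, 'e': 3}

info['j'] = 9+4 = 13 → {'y': 6, 'q': 5, 'j': 13}
info['j'] = 13+5 = 18 → {'y': 6, 'q': 5, 'j': 18}
info['k'] = 4 → {'y': 6, 'q': 5, 'j': 18, 'k': 4}
info['q'] = 5+2 = 7 → {'y': 6, 'q': 7, 'j': 18, 'k': 4}
info['e'] = 3 → {'y': 6, 'q': 7, 'j': 18, 'k': 4, 'e': 3}
info['k'] = 4+3 = 7 → {'y': 6, 'q': 7, 'j': 18, 'k': 7, 'e': 3}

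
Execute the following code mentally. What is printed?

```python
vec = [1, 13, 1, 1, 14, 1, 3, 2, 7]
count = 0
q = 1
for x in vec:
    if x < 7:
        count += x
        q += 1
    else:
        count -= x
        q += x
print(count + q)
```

16

x=1: <7, count = 0+1 = 1; q=2
x=13: not <7, count = 1-13 = -12; q=15
x=1: <7, count = (-12)+1 = -11; q=16
x=1: <7, count = (-11)+1 = -10; q=17
x=14: not <7, count = (-10)-14 = -24; q=31
x=1: <7, count = (-24)+1 = -23; q=32
x=3: <7, count = (-23)+3 = -20; q=33
x=2: <7, count = (-20)+2 = -18; q=34
x=7: not <7, count = (-18)-7 = -25; q=41
count+q = (-25)+41 = 16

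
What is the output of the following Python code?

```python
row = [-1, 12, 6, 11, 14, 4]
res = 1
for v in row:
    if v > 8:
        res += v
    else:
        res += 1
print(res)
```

v=-1: not >8, res = 1+1 = 2
v=12: >8, res = 2+12 = 14
v=6: not >8, res = 14+1 = 15
v=11: >8, res = 15+11 = 26
v=14: >8, res = 26+14 = 40
v=4: not >8, res = 40+1 = 41

41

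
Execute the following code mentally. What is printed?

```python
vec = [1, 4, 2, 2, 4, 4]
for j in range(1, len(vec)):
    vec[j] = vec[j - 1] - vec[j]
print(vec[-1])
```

j=1: vec[1] = 1-4 = -3 → [1, -3, 2, 2, 4, 4]
j=2: vec[2] = (-3)-2 = -5 → [1, -3, -5, 2, 4, 4]
j=3: vec[3] = (-5)-2 = -7 → [1, -3, -5, -7, 4, 4]
j=4: vec[4] = (-7)-4 = -11 → [1, -3, -5, -7, -11, 4]
j=5: vec[5] = (-11)-4 = -15 → [1, -3, -5, -7, -11, -15]

-15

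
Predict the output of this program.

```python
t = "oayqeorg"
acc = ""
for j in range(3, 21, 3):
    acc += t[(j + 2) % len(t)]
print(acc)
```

j=3: add t[5]='o' → 'o'
j=6: add t[0]='o' → 'oo'
j=9: add t[3]='q' → 'ooq'
j=12: add t[6]='r' → 'ooqr'
j=15: add t[1]='a' → 'ooqra'
j=18: add t[4]='e' → 'ooqrae'

ooqrae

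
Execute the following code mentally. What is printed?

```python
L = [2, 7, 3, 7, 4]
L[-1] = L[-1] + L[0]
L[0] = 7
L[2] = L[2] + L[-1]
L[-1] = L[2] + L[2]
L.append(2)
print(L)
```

L[-1] = L[-1]+L[0] = 4+2 = 6 → [2, 7, 3, 7, 6]
L[0] = 7 → [7, 7, 3, 7, 6]
L[2] = L[2]+L[-1] = 3+6 = 9 → [7, 7, 9, 7, 6]
L[-1] = L[2]+L[2] = 9+9 = 18 → [7, 7, 9, 7, 18]
append 2 → [7, 7, 9, 7, 18, 2]

[7, 7, 9, 7, 18, 2]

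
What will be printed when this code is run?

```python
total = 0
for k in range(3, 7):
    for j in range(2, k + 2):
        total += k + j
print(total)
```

156

k=3,j=2: total = 0+5 = 5
k=3,j=3: total = 5+6 = 11
k=3,j=4: total = 11+7 = 18
k=4,j=2: total = 18+6 = 24
k=4,j=3: total = 24+7 = 31
k=4,j=4: total = 31+8 = 39
k=4,j=5: total = 39+9 = 48
k=5,j=2: total = 48+7 = 55
k=5,j=3: total = 55+8 = 63
k=5,j=4: total = 63+9 = 72
k=5,j=5: total = 72+10 = 82
k=5,j=6: total = 82+11 = 93
k=6,j=2: total = 93+8 = 101
k=6,j=3: total = 101+9 = 110
k=6,j=4: total = 110+10 = 120
k=6,j=5: total = 120+11 = 131
k=6,j=6: total = 131+12 = 143
k=6,j=7: total = 143+13 = 156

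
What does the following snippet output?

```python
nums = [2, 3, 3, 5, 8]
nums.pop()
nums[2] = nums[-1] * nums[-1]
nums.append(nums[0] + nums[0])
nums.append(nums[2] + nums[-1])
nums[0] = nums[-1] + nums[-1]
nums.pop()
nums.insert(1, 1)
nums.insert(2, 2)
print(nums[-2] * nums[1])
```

pop() removes 8 → [2, 3, 3, 5]
nums[2] = nums[-1]*nums[-1] = 5*5 = 25 → [2, 3, 25, 5]
append nums[0]+nums[0] = 2+2 = 4 → [2, 3, 25, 5, 4]
append nums[2]+nums[-1] = 25+4 = 29 → [2, 3, 25, 5, 4, 29]
nums[0] = nums[-1]+nums[-1] = 29+29 = 58 → [58, 3, 25, 5, 4, 29]
pop() removes 29 → [58, 3, 25, 5, 4]
insert 1 at 1 → [58, 1, 3, 25, 5, 4]
insert 2 at 2 → [58, 1, 2, 3, 25, 5, 4]
nums[-2]*nums[1] = 5*1 = 5

5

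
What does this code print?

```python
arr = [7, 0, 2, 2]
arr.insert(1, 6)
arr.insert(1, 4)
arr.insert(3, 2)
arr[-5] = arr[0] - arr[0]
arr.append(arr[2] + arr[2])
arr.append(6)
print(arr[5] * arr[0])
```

14

insert 6 at 1 → [7, 6, 0, 2, 2]
insert 4 at 1 → [7, 4, 6, 0, 2, 2]
insert 2 at 3 → [7, 4, 6, 2, 0, 2, 2]
arr[-5] = arr[0]-arr[0] = 7-7 = 0 → [7, 4, 0, 2, 0, 2, 2]
append arr[2]+arr[2] = 0+0 = 0 → [7, 4, 0, 2, 0, 2, 2, 0]
append 6 → [7, 4, 0, 2, 0, 2, 2, 0, 6]
arr[5]*arr[0] = 2*7 = 14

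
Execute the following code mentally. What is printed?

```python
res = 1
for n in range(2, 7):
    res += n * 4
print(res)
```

n=2: res = 1+2*4 = 9
n=3: res = 9+3*4 = 21
n=4: res = 21+4*4 = 37
n=5: res = 37+5*4 = 57
n=6: res = 57+6*4 = 81

81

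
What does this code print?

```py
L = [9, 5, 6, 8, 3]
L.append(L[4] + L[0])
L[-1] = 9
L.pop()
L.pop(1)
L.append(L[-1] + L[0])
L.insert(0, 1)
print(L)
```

[1, 9, 6, 8, 3, 12]

append L[4]+L[0] = 3+9 = 12 → [9, 5, 6, 8, 3, 12]
L[-1] = 9 → [9, 5, 6, 8, 3, 9]
pop() removes 9 → [9, 5, 6, 8, 3]
pop(1) removes 5 → [9, 6, 8, 3]
append L[-1]+L[0] = 3+9 = 12 → [9, 6, 8, 3, 12]
insert 1 at 0 → [1, 9, 6, 8, 3, 12]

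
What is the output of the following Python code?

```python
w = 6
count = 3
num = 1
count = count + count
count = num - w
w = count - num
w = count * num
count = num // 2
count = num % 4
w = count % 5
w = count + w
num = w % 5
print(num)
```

count = 3+3 = 6
count = 1-6 = -5
w = (-5)-1 = -6
w = (-5)*1 = -5
count = 1//2 = 0
count = 1%4 = 1
w = 1%5 = 1
w = 1+1 = 2
num = 2%5 = 2

2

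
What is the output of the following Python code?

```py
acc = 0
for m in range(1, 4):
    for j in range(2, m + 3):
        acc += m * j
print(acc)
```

m=1,j=2: acc = 0+2 = 2
m=1,j=3: acc = 2+3 = 5
m=2,j=2: acc = 5+4 = 9
m=2,j=3: acc = 9+6 = 15
m=2,j=4: acc = 15+8 = 23
m=3,j=2: acc = 23+6 = 29
m=3,j=3: acc = 29+9 = 38
m=3,j=4: acc = 38+12 = 50
m=3,j=5: acc = 50+15 = 65

65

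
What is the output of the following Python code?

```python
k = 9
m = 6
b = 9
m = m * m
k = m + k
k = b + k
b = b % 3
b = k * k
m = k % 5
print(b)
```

m = 6*6 = 36
k = 36+9 = 45
k = 9+45 = 54
b = 9%3 = 0
b = 54*54 = 2916
m = 54%5 = 4

2916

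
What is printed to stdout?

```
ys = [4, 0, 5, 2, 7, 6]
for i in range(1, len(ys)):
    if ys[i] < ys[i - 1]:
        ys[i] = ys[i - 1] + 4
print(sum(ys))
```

i=1: 0<4, ys[1] = 4+4 = 8 → [4, 8, 5, 2, 7, 6]
i=2: 5<8, ys[2] = 8+4 = 12 → [4, 8, 12, 2, 7, 6]
i=3: 2<12, ys[3] = 12+4 = 16 → [4, 8, 12, 16, 7, 6]
i=4: 7<16, ys[4] = 16+4 = 20 → [4, 8, 12, 16, 20, 6]
i=5: 6<20, ys[5] = 20+4 = 24 → [4, 8, 12, 16, 20, 24]
sum = 84

84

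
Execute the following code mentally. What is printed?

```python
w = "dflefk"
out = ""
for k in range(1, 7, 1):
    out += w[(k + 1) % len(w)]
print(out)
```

k=1: add w[2]='l' → 'l'
k=2: add w[3]='e' → 'le'
k=3: add w[4]='f' → 'lef'
k=4: add w[5]='k' → 'lefk'
k=5: add w[0]='d' → 'lefkd'
k=6: add w[1]='f' → 'lefkdf'

lefkdf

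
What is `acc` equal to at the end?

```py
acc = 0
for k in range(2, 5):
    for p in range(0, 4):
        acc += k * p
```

k=2,p=0: acc = 0+0 = 0
k=2,p=1: acc = 0+2 = 2
k=2,p=2: acc = 2+4 = 6
k=2,p=3: acc = 6+6 = 12
k=3,p=0: acc = 12+0 = 12
k=3,p=1: acc = 12+3 = 15
k=3,p=2: acc = 15+6 = 21
k=3,p=3: acc = 21+9 = 30
k=4,p=0: acc = 30+0 = 30
k=4,p=1: acc = 30+4 = 34
k=4,p=2: acc = 34+8 = 42
k=4,p=3: acc = 42+12 = 54

54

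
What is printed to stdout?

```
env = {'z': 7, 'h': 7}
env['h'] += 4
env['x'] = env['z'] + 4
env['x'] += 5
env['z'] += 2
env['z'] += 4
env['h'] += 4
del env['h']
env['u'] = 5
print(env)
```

{'z': 13, 'x': 16, 'u': 5}

env['h'] = 7+4 = 11 → {'z': 7, 'h': 11}
env['x'] = env['z']+4 = 11 → {'z': 7, 'h': 11, 'x': 11}
env['x'] = 11+5 = 16 → {'z': 7, 'h': 11, 'x': 16}
env['z'] = 7+2 = 9 → {'z': 9, 'h': 11, 'x': 16}
env['z'] = 9+4 = 13 → {'z': 13, 'h': 11, 'x': 16}
env['h'] = 11+4 = 15 → {'z': 13, 'h': 15, 'x': 16}
del 'h' → {'z': 13, 'x': 16}
env['u'] = 5 → {'z': 13, 'x': 16, 'u': 5}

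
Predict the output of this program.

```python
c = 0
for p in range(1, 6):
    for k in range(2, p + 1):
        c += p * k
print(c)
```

125

p=2,k=2: c = 0+4 = 4
p=3,k=2: c = 4+6 = 10
p=3,k=3: c = 10+9 = 19
p=4,k=2: c = 19+8 = 27
p=4,k=3: c = 27+12 = 39
p=4,k=4: c = 39+16 = 55
p=5,k=2: c = 55+10 = 65
p=5,k=3: c = 65+15 = 80
p=5,k=4: c = 80+20 = 100
p=5,k=5: c = 100+25 = 125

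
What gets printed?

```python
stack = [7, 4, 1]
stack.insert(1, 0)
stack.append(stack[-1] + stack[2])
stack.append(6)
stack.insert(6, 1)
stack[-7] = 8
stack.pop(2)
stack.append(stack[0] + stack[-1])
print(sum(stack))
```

insert 0 at 1 → [7, 0, 4, 1]
append stack[-1]+stack[2] = 1+4 = 5 → [7, 0, 4, 1, 5]
append 6 → [7, 0, 4, 1, 5, 6]
insert 1 at 6 → [7, 0, 4, 1, 5, 6, 1]
stack[-7] = 8 → [8, 0, 4, 1, 5, 6, 1]
pop(2) removes 4 → [8, 0, 1, 5, 6, 1]
append stack[0]+stack[-1] = 8+1 = 9 → [8, 0, 1, 5, 6, 1, 9]
sum = 30

30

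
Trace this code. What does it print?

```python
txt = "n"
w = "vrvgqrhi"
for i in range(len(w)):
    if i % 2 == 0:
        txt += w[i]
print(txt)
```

i=0: add 'v' → 'nv'
i=1: skip
i=2: add 'v' → 'nvv'
i=3: skip
i=4: add 'q' → 'nvvq'
i=5: skip
i=6: add 'h' → 'nvvqh'
i=7: skip

nvvqh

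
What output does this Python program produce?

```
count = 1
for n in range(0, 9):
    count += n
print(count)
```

n=0: count = 1+0 = 1
n=1: count = 1+1 = 2
n=2: count = 2+2 = 4
n=3: count = 4+3 = 7
n=4: count = 7+4 = 11
n=5: count = 11+5 = 16
n=6: count = 16+6 = 22
n=7: count = 22+7 = 29
n=8: count = 29+8 = 37

37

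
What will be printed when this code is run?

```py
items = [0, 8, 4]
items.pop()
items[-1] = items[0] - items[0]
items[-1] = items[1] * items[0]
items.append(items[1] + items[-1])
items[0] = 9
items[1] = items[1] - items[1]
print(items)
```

[9, 0, 0]

pop() removes 4 → [0, 8]
items[-1] = items[0]-items[0] = 0-0 = 0 → [0, 0]
items[-1] = items[1]*items[0] = 0*0 = 0 → [0, 0]
append items[1]+items[-1] = 0+0 = 0 → [0, 0, 0]
items[0] = 9 → [9, 0, 0]
items[1] = items[1]-items[1] = 0-0 = 0 → [9, 0, 0]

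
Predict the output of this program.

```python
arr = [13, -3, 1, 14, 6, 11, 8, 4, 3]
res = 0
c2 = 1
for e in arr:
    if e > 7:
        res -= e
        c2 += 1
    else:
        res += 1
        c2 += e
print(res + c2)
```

e=13: >7, res = 0-13 = -13; c2=2
e=-3: not >7, res = (-13)+1 = -12; c2=-1
e=1: not >7, res = (-12)+1 = -11; c2=0
e=14: >7, res = (-11)-14 = -25; c2=1
e=6: not >7, res = (-25)+1 = -24; c2=7
e=11: >7, res = (-24)-11 = -35; c2=8
e=8: >7, res = (-35)-8 = -43; c2=9
e=4: not >7, res = (-43)+1 = -42; c2=13
e=3: not >7, res = (-42)+1 = -41; c2=16
res+c2 = (-41)+16 = -25

-25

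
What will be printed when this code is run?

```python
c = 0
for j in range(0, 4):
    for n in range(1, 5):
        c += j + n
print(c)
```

64

j=0,n=1: c = 0+1 = 1
j=0,n=2: c = 1+2 = 3
j=0,n=3: c = 3+3 = 6
j=0,n=4: c = 6+4 = 10
j=1,n=1: c = 10+2 = 12
j=1,n=2: c = 12+3 = 15
j=1,n=3: c = 15+4 = 19
j=1,n=4: c = 19+5 = 24
j=2,n=1: c = 24+3 = 27
j=2,n=2: c = 27+4 = 31
j=2,n=3: c = 31+5 = 36
j=2,n=4: c = 36+6 = 42
j=3,n=1: c = 42+4 = 46
j=3,n=2: c = 46+5 = 51
j=3,n=3: c = 51+6 = 57
j=3,n=4: c = 57+7 = 64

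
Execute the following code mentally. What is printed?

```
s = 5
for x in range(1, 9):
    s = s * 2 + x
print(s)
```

x=1: s = 5*2+1 = 11
x=2: s = 11*2+2 = 24
x=3: s = 24*2+3 = 51
x=4: s = 51*2+4 = 106
x=5: s = 106*2+5 = 217
x=6: s = 217*2+6 = 440
x=7: s = 440*2+7 = 887
x=8: s = 887*2+8 = 1782

1782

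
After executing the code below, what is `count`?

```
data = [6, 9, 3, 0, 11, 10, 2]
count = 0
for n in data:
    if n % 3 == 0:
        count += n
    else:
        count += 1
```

21

n=6: %3==0, count = 0+6 = 6
n=9: %3==0, count = 6+9 = 15
n=3: %3==0, count = 15+3 = 18
n=0: %3==0, count = 18+0 = 18
n=11: not %3==0, count = 18+1 = 19
n=10: not %3==0, count = 19+1 = 20
n=2: not %3==0, count = 20+1 = 21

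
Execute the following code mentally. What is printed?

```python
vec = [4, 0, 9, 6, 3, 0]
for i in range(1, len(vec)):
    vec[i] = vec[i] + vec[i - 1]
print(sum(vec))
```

84

i=1: vec[1] = 0+4 = 4 → [4, 4, 9, 6, 3, 0]
i=2: vec[2] = 9+4 = 13 → [4, 4, 13, 6, 3, 0]
i=3: vec[3] = 6+13 = 19 → [4, 4, 13, 19, 3, 0]
i=4: vec[4] = 3+19 = 22 → [4, 4, 13, 19, 22, 0]
i=5: vec[5] = 0+22 = 22 → [4, 4, 13, 19, 22, 22]
sum = 84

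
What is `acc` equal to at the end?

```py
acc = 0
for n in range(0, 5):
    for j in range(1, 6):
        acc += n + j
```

n=0,j=1: acc = 0+1 = 1
n=0,j=2: acc = 1+2 = 3
n=0,j=3: acc = 3+3 = 6
n=0,j=4: acc = 6+4 = 10
n=0,j=5: acc = 10+5 = 15
n=1,j=1: acc = 15+2 = 17
n=1,j=2: acc = 17+3 = 20
n=1,j=3: acc = 20+4 = 24
n=1,j=4: acc = 24+5 = 29
n=1,j=5: acc = 29+6 = 35
n=2,j=1: acc = 35+3 = 38
n=2,j=2: acc = 38+4 = 42
n=2,j=3: acc = 42+5 = 47
n=2,j=4: acc = 47+6 = 53
n=2,j=5: acc = 53+7 = 60
n=3,j=1: acc = 60+4 = 64
n=3,j=2: acc = 64+5 = 69
n=3,j=3: acc = 69+6 = 75
n=3,j=4: acc = 75+7 = 82
n=3,j=5: acc = 82+8 = 90
n=4,j=1: acc = 90+5 = 95
n=4,j=2: acc = 95+6 = 101
n=4,j=3: acc = 101+7 = 108
n=4,j=4: acc = 108+8 = 116
n=4,j=5: acc = 116+9 = 125

125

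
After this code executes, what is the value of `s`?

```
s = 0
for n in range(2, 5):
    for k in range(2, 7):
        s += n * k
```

n=2,k=2: s = 0+4 = 4
n=2,k=3: s = 4+6 = 10
n=2,k=4: s = 10+8 = 18
n=2,k=5: s = 18+10 = 28
n=2,k=6: s = 28+12 = 40
n=3,k=2: s = 40+6 = 46
n=3,k=3: s = 46+9 = 55
n=3,k=4: s = 55+12 = 67
n=3,k=5: s = 67+15 = 82
n=3,k=6: s = 82+18 = 100
n=4,k=2: s = 100+8 = 108
n=4,k=3: s = 108+12 = 120
n=4,k=4: s = 120+16 = 136
n=4,k=5: s = 136+20 = 156
n=4,k=6: s = 156+24 = 180

180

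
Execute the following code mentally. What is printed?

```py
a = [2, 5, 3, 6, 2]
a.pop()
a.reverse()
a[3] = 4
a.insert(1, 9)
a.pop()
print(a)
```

pop() removes 2 → [2, 5, 3, 6]
reverse → [6, 3, 5, 2]
a[3] = 4 → [6, 3, 5, 4]
insert 9 at 1 → [6, 9, 3, 5, 4]
pop() removes 4 → [6, 9, 3, 5]

[6, 9, 3, 5]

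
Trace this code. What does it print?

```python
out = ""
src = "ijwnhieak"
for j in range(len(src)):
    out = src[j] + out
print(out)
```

j=0: prepend 'i' → 'i'
j=1: prepend 'j' → 'ji'
j=2: prepend 'w' → 'wji'
j=3: prepend 'n' → 'nwji'
j=4: prepend 'h' → 'hnwji'
j=5: prepend 'i' → 'ihnwji'
j=6: prepend 'e' → 'eihnwji'
j=7: prepend 'a' → 'aeihnwji'
j=8: prepend 'k' → 'kaeihnwji'

kaeihnwji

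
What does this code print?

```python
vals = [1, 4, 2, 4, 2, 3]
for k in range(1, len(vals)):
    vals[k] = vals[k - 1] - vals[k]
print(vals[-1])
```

k=1: vals[1] = 1-4 = -3 → [1, -3, 2, 4, 2, 3]
k=2: vals[2] = (-3)-2 = -5 → [1, -3, -5, 4, 2, 3]
k=3: vals[3] = (-5)-4 = -9 → [1, -3, -5, -9, 2, 3]
k=4: vals[4] = (-9)-2 = -11 → [1, -3, -5, -9, -11, 3]
k=5: vals[5] = (-11)-3 = -14 → [1, -3, -5, -9, -11, -14]

-14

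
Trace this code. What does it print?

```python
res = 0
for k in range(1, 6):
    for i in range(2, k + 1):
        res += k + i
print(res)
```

k=2,i=2: res = 0+4 = 4
k=3,i=2: res = 4+5 = 9
k=3,i=3: res = 9+6 = 15
k=4,i=2: res = 15+6 = 21
k=4,i=3: res = 21+7 = 28
k=4,i=4: res = 28+8 = 36
k=5,i=2: res = 36+7 = 43
k=5,i=3: res = 43+8 = 51
k=5,i=4: res = 51+9 = 60
k=5,i=5: res = 60+10 = 70

70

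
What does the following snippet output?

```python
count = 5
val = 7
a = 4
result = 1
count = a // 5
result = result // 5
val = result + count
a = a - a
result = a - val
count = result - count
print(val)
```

count = 4//5 = 0
result = 1//5 = 0
val = 0+0 = 0
a = 4-4 = 0
result = 0-0 = 0
count = 0-0 = 0

0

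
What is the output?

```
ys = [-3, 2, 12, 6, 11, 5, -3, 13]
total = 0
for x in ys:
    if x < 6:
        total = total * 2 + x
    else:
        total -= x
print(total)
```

-138

x=-3: <6, total = 0*2+(-3) = -3
x=2: <6, total = (-3)*2+2 = -4
x=12: not <6, total = (-4)-12 = -16
x=6: not <6, total = (-16)-6 = -22
x=11: not <6, total = (-22)-11 = -33
x=5: <6, total = (-33)*2+5 = -61
x=-3: <6, total = (-61)*2+(-3) = -125
x=13: not <6, total = (-125)-13 = -138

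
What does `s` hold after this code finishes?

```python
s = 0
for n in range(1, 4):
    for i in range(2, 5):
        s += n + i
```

45

n=1,i=2: s = 0+3 = 3
n=1,i=3: s = 3+4 = 7
n=1,i=4: s = 7+5 = 12
n=2,i=2: s = 12+4 = 16
n=2,i=3: s = 16+5 = 21
n=2,i=4: s = 21+6 = 27
n=3,i=2: s = 27+5 = 32
n=3,i=3: s = 32+6 = 38
n=3,i=4: s = 38+7 = 45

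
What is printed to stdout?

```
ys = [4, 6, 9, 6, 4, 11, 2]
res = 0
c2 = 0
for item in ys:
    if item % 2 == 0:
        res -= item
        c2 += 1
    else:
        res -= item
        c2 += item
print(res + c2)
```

item=4: even, res = 0-4 = -4; c2=1
item=6: even, res = (-4)-6 = -10; c2=2
item=9: not even, res = (-10)-9 = -19; c2=11
item=6: even, res = (-19)-6 = -25; c2=12
item=4: even, res = (-25)-4 = -29; c2=13
item=11: not even, res = (-29)-11 = -40; c2=24
item=2: even, res = (-40)-2 = -42; c2=25
res+c2 = (-42)+25 = -17

-17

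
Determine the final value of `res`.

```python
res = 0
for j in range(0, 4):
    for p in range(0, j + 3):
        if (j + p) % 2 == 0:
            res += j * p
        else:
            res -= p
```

30

j=0,p=0: even sum, res = 0+0 = 0
j=0,p=1: odd sum, res = 0-1 = -1
j=0,p=2: even sum, res = (-1)+0 = -1
j=1,p=0: odd sum, res = (-1)-0 = -1
j=1,p=1: even sum, res = (-1)+1 = 0
j=1,p=2: odd sum, res = 0-2 = -2
j=1,p=3: even sum, res = (-2)+3 = 1
j=2,p=0: even sum, res = 1+0 = 1
j=2,p=1: odd sum, res = 1-1 = 0
j=2,p=2: even sum, res = 0+4 = 4
j=2,p=3: odd sum, res = 4-3 = 1
j=2,p=4: even sum, res = 1+8 = 9
j=3,p=0: odd sum, res = 9-0 = 9
j=3,p=1: even sum, res = 9+3 = 12
j=3,p=2: odd sum, res = 12-2 = 10
j=3,p=3: even sum, res = 10+9 = 19
j=3,p=4: odd sum, res = 19-4 = 15
j=3,p=5: even sum, res = 15+15 = 30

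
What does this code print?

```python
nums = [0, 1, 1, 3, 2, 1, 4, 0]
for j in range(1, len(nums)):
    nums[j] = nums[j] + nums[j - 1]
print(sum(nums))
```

47

j=1: nums[1] = 1+0 = 1 → [0, 1, 1, 3, 2, 1, 4, 0]
j=2: nums[2] = 1+1 = 2 → [0, 1, 2, 3, 2, 1, 4, 0]
j=3: nums[3] = 3+2 = 5 → [0, 1, 2, 5, 2, 1, 4, 0]
j=4: nums[4] = 2+5 = 7 → [0, 1, 2, 5, 7, 1, 4, 0]
j=5: nums[5] = 1+7 = 8 → [0, 1, 2, 5, 7, 8, 4, 0]
j=6: nums[6] = 4+8 = 12 → [0, 1, 2, 5, 7, 8, 12, 0]
j=7: nums[7] = 0+12 = 12 → [0, 1, 2, 5, 7, 8, 12, 12]
sum = 47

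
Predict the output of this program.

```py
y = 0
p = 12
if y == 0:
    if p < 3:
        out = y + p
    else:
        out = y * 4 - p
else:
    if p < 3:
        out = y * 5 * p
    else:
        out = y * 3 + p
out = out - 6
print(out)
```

y=0, p=12
y == 0 is True; p < 3 is False
→ out = y * 4 - p = -12
out = (-12)-6 = -18

-18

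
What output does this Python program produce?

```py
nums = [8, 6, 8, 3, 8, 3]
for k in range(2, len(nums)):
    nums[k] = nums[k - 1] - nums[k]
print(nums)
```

[8, 6, -2, -5, -13, -16]

k=2: nums[2] = 6-8 = -2 → [8, 6, -2, 3, 8, 3]
k=3: nums[3] = (-2)-3 = -5 → [8, 6, -2, -5, 8, 3]
k=4: nums[4] = (-5)-8 = -13 → [8, 6, -2, -5, -13, 3]
k=5: nums[5] = (-13)-3 = -16 → [8, 6, -2, -5, -13, -16]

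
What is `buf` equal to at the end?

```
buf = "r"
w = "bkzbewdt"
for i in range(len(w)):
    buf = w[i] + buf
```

'tdwebzkbr'

i=0: prepend 'b' → 'br'
i=1: prepend 'k' → 'kbr'
i=2: prepend 'z' → 'zkbr'
i=3: prepend 'b' → 'bzkbr'
i=4: prepend 'e' → 'ebzkbr'
i=5: prepend 'w' → 'webzkbr'
i=6: prepend 'd' → 'dwebzkbr'
i=7: prepend 't' → 'tdwebzkbr'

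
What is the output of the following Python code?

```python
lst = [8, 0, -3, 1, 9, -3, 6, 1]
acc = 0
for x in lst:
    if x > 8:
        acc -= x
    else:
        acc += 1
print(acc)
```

x=8: not >8, acc = 0+1 = 1
x=0: not >8, acc = 1+1 = 2
x=-3: not >8, acc = 2+1 = 3
x=1: not >8, acc = 3+1 = 4
x=9: >8, acc = 4-9 = -5
x=-3: not >8, acc = (-5)+1 = -4
x=6: not >8, acc = (-4)+1 = -3
x=1: not >8, acc = (-3)+1 = -2

-2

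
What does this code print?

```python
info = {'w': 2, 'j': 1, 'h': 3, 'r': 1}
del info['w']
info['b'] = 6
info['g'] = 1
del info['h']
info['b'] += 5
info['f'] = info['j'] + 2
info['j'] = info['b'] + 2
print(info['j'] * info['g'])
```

13

del 'w' → {'j': 1, 'h': 3, 'r': 1}
info['b'] = 6 → {'j': 1, 'h': 3, 'r': 1, 'b': 6}
info['g'] = 1 → {'j': 1, 'h': 3, 'r': 1, 'b': 6, 'g': 1}
del 'h' → {'j': 1, 'r': 1, 'b': 6, 'g': 1}
info['b'] = 6+5 = 11 → {'j': 1, 'r': 1, 'b': 11, 'g': 1}
info['f'] = info['j']+2 = 3 → {'j': 1, 'r': 1, 'b': 11, 'g': 1, 'f': 3}
info['j'] = info['b']+2 = 13 → {'j': 13, 'r': 1, 'b': 11, 'g': 1, 'f': 3}
info['j']*info['g'] = 13*1 = 13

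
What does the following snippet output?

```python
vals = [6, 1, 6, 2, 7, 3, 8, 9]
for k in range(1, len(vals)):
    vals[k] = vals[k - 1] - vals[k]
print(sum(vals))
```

-67

k=1: vals[1] = 6-1 = 5 → [6, 5, 6, 2, 7, 3, 8, 9]
k=2: vals[2] = 5-6 = -1 → [6, 5, -1, 2, 7, 3, 8, 9]
k=3: vals[3] = (-1)-2 = -3 → [6, 5, -1, -3, 7, 3, 8, 9]
k=4: vals[4] = (-3)-7 = -10 → [6, 5, -1, -3, -10, 3, 8, 9]
k=5: vals[5] = (-10)-3 = -13 → [6, 5, -1, -3, -10, -13, 8, 9]
k=6: vals[6] = (-13)-8 = -21 → [6, 5, -1, -3, -10, -13, -21, 9]
k=7: vals[7] = (-21)-9 = -30 → [6, 5, -1, -3, -10, -13, -21, -30]
sum = -67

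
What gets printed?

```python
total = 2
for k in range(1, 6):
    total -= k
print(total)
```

-13

k=1: total = 2-1 = 1
k=2: total = 1-2 = -1
k=3: total = (-1)-3 = -4
k=4: total = (-4)-4 = -8
k=5: total = (-8)-5 = -13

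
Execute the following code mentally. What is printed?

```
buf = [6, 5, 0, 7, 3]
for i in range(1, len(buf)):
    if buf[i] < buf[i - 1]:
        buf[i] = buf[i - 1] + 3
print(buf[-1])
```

18

i=1: 5<6, buf[1] = 6+3 = 9 → [6, 9, 0, 7, 3]
i=2: 0<9, buf[2] = 9+3 = 12 → [6, 9, 12, 7, 3]
i=3: 7<12, buf[3] = 12+3 = 15 → [6, 9, 12, 15, 3]
i=4: 3<15, buf[4] = 15+3 = 18 → [6, 9, 12, 15, 18]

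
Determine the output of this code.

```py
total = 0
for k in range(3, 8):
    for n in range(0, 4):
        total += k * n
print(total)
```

150

k=3,n=0: total = 0+0 = 0
k=3,n=1: total = 0+3 = 3
k=3,n=2: total = 3+6 = 9
k=3,n=3: total = 9+9 = 18
k=4,n=0: total = 18+0 = 18
k=4,n=1: total = 18+4 = 22
k=4,n=2: total = 22+8 = 30
k=4,n=3: total = 30+12 = 42
k=5,n=0: total = 42+0 = 42
k=5,n=1: total = 42+5 = 47
k=5,n=2: total = 47+10 = 57
k=5,n=3: total = 57+15 = 72
k=6,n=0: total = 72+0 = 72
k=6,n=1: total = 72+6 = 78
k=6,n=2: total = 78+12 = 90
k=6,n=3: total = 90+18 = 108
k=7,n=0: total = 108+0 = 108
k=7,n=1: total = 108+7 = 115
k=7,n=2: total = 115+14 = 129
k=7,n=3: total = 129+21 = 150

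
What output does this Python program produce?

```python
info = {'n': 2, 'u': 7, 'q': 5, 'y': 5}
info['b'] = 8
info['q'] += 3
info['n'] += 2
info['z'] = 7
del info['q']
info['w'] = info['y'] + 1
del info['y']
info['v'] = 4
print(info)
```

{'n': 4, 'u': 7, 'b': 8, 'z': 7, 'w': 6, 'v': 4}

info['b'] = 8 → {'n': 2, 'u': 7, 'q': 5, 'y': 5, 'b': 8}
info['q'] = 5+3 = 8 → {'n': 2, 'u': 7, 'q': 8, 'y': 5, 'b': 8}
info['n'] = 2+2 = 4 → {'n': 4, 'u': 7, 'q': 8, 'y': 5, 'b': 8}
info['z'] = 7 → {'n': 4, 'u': 7, 'q': 8, 'y': 5, 'b': 8, 'z': 7}
del 'q' → {'n': 4, 'u': 7, 'y': 5, 'b': 8, 'z': 7}
info['w'] = info['y']+1 = 6 → {'n': 4, 'u': 7, 'y': 5, 'b': 8, 'z': 7, 'w': 6}
del 'y' → {'n': 4, 'u': 7, 'b': 8, 'z': 7, 'w': 6}
info['v'] = 4 → {'n': 4, 'u': 7, 'b': 8, 'z': 7, 'w': 6, 'v': 4}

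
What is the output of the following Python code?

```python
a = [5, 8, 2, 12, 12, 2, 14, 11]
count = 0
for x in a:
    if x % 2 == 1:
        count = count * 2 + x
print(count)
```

21

x=5: odd, count = 0*2+5 = 5
x=8: not odd
x=2: not odd
x=12: not odd
x=12: not odd
x=2: not odd
x=14: not odd
x=11: odd, count = 5*2+11 = 21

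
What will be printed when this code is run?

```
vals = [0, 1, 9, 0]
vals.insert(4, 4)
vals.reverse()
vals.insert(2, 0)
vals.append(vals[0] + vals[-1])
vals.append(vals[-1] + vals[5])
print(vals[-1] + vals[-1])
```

insert 4 at 4 → [0, 1, 9, 0, 4]
reverse → [4, 0, 9, 1, 0]
insert 0 at 2 → [4, 0, 0, 9, 1, 0]
append vals[0]+vals[-1] = 4+0 = 4 → [4, 0, 0, 9, 1, 0, 4]
append vals[-1]+vals[5] = 4+0 = 4 → [4, 0, 0, 9, 1, 0, 4, 4]
vals[-1]+vals[-1] = 4+4 = 8

8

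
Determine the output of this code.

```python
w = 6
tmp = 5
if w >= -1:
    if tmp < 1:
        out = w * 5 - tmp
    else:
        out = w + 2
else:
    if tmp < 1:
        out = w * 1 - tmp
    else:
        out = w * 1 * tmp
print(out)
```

w=6, tmp=5
w >= -1 is True; tmp < 1 is False
→ out = w + 2 = 8

8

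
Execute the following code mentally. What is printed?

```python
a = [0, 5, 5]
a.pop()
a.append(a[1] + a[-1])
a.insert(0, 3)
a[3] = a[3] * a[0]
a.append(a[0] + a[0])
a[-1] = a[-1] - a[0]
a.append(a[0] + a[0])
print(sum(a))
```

pop() removes 5 → [0, 5]
append a[1]+a[-1] = 5+5 = 10 → [0, 5, 10]
insert 3 at 0 → [3, 0, 5, 10]
a[3] = a[3]*a[0] = 10*3 = 30 → [3, 0, 5, 30]
append a[0]+a[0] = 3+3 = 6 → [3, 0, 5, 30, 6]
a[-1] = a[-1]-a[0] = 6-3 = 3 → [3, 0, 5, 30, 3]
append a[0]+a[0] = 3+3 = 6 → [3, 0, 5, 30, 3, 6]
sum = 47

47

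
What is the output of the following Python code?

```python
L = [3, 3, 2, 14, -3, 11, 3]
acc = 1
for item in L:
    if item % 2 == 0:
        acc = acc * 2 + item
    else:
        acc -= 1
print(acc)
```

item=3: not even, acc = 1-1 = 0
item=3: not even, acc = 0-1 = -1
item=2: even, acc = (-1)*2+2 = 0
item=14: even, acc = 0*2+14 = 14
item=-3: not even, acc = 14-1 = 13
item=11: not even, acc = 13-1 = 12
item=3: not even, acc = 12-1 = 11

11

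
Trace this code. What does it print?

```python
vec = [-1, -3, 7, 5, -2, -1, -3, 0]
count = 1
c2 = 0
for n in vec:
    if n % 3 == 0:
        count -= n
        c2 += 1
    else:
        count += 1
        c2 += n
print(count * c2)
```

n=-1: not %3==0, count = 1+1 = 2; c2=-1
n=-3: %3==0, count = 2-(-3) = 5; c2=0
n=7: not %3==0, count = 5+1 = 6; c2=7
n=5: not %3==0, count = 6+1 = 7; c2=12
n=-2: not %3==0, count = 7+1 = 8; c2=10
n=-1: not %3==0, count = 8+1 = 9; c2=9
n=-3: %3==0, count = 9-(-3) = 12; c2=10
n=0: %3==0, count = 12-0 = 12; c2=11
count*c2 = 12*11 = 132

132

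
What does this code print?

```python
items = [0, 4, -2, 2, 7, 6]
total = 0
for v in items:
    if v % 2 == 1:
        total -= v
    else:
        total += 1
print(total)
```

v=0: not odd, total = 0+1 = 1
v=4: not odd, total = 1+1 = 2
v=-2: not odd, total = 2+1 = 3
v=2: not odd, total = 3+1 = 4
v=7: odd, total = 4-7 = -3
v=6: not odd, total = (-3)+1 = -2

-2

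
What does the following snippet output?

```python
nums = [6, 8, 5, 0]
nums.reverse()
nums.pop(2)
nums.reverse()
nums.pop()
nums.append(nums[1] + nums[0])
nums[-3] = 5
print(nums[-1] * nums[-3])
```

reverse → [0, 5, 8, 6]
pop(2) removes 8 → [0, 5, 6]
reverse → [6, 5, 0]
pop() removes 0 → [6, 5]
append nums[1]+nums[0] = 5+6 = 11 → [6, 5, 11]
nums[-3] = 5 → [5, 5, 11]
nums[-1]*nums[-3] = 11*5 = 55

55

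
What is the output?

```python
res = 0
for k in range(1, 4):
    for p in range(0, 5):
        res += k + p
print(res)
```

60

k=1,p=0: res = 0+1 = 1
k=1,p=1: res = 1+2 = 3
k=1,p=2: res = 3+3 = 6
k=1,p=3: res = 6+4 = 10
k=1,p=4: res = 10+5 = 15
k=2,p=0: res = 15+2 = 17
k=2,p=1: res = 17+3 = 20
k=2,p=2: res = 20+4 = 24
k=2,p=3: res = 24+5 = 29
k=2,p=4: res = 29+6 = 35
k=3,p=0: res = 35+3 = 38
k=3,p=1: res = 38+4 = 42
k=3,p=2: res = 42+5 = 47
k=3,p=3: res = 47+6 = 53
k=3,p=4: res = 53+7 = 60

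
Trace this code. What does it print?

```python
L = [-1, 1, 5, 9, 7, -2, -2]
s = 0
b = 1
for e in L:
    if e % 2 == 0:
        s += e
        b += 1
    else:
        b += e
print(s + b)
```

e=-1: not even; b=0
e=1: not even; b=1
e=5: not even; b=6
e=9: not even; b=15
e=7: not even; b=22
e=-2: even, s = 0+(-2) = -2; b=23
e=-2: even, s = (-2)+(-2) = -4; b=24
s+b = (-4)+24 = 20

20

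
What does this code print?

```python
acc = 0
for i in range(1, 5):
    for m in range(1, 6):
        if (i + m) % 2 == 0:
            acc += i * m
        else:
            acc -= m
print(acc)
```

42

i=1,m=1: even sum, acc = 0+1 = 1
i=1,m=2: odd sum, acc = 1-2 = -1
i=1,m=3: even sum, acc = (-1)+3 = 2
i=1,m=4: odd sum, acc = 2-4 = -2
i=1,m=5: even sum, acc = (-2)+5 = 3
i=2,m=1: odd sum, acc = 3-1 = 2
i=2,m=2: even sum, acc = 2+4 = 6
i=2,m=3: odd sum, acc = 6-3 = 3
i=2,m=4: even sum, acc = 3+8 = 11
i=2,m=5: odd sum, acc = 11-5 = 6
i=3,m=1: even sum, acc = 6+3 = 9
i=3,m=2: odd sum, acc = 9-2 = 7
i=3,m=3: even sum, acc = 7+9 = 16
i=3,m=4: odd sum, acc = 16-4 = 12
i=3,m=5: even sum, acc = 12+15 = 27
i=4,m=1: odd sum, acc = 27-1 = 26
i=4,m=2: even sum, acc = 26+8 = 34
i=4,m=3: odd sum, acc = 34-3 = 31
i=4,m=4: even sum, acc = 31+16 = 47
i=4,m=5: odd sum, acc = 47-5 = 42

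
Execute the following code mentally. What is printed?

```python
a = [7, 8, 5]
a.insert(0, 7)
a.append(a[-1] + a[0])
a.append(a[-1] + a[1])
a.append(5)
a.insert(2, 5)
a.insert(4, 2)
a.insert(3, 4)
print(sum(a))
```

insert 7 at 0 → [7, 7, 8, 5]
append a[-1]+a[0] = 5+7 = 12 → [7, 7, 8, 5, 12]
append a[-1]+a[1] = 12+7 = 19 → [7, 7, 8, 5, 12, 19]
append 5 → [7, 7, 8, 5, 12, 19, 5]
insert 5 at 2 → [7, 7, 5, 8, 5, 12, 19, 5]
insert 2 at 4 → [7, 7, 5, 8, 2, 5, 12, 19, 5]
insert 4 at 3 → [7, 7, 5, 4, 8, 2, 5, 12, 19, 5]
sum = 74

74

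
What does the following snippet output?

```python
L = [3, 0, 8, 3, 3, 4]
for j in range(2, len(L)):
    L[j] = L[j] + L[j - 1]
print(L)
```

j=2: L[2] = 8+0 = 8 → [3, 0, 8, 3, 3, 4]
j=3: L[3] = 3+8 = 11 → [3, 0, 8, 11, 3, 4]
j=4: L[4] = 3+11 = 14 → [3, 0, 8, 11, 14, 4]
j=5: L[5] = 4+14 = 18 → [3, 0, 8, 11, 14, 18]

[3, 0, 8, 11, 14, 18]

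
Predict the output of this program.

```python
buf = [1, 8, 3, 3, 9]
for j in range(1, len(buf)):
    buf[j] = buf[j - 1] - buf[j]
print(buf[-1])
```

j=1: buf[1] = 1-8 = -7 → [1, -7, 3, 3, 9]
j=2: buf[2] = (-7)-3 = -10 → [1, -7, -10, 3, 9]
j=3: buf[3] = (-10)-3 = -13 → [1, -7, -10, -13, 9]
j=4: buf[4] = (-13)-9 = -22 → [1, -7, -10, -13, -22]

-22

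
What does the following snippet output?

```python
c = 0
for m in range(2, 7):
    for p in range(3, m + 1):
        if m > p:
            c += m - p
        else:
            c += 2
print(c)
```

18

m=3,p=3: not 3>3, c = 0+2 = 2
m=4,p=3: 4>3, c = 2+1 = 3
m=4,p=4: not 4>4, c = 3+2 = 5
m=5,p=3: 5>3, c = 5+2 = 7
m=5,p=4: 5>4, c = 7+1 = 8
m=5,p=5: not 5>5, c = 8+2 = 10
m=6,p=3: 6>3, c = 10+3 = 13
m=6,p=4: 6>4, c = 13+2 = 15
m=6,p=5: 6>5, c = 15+1 = 16
m=6,p=6: not 6>6, c = 16+2 = 18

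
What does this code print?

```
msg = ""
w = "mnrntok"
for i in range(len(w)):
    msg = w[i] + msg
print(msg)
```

kotnrnm

i=0: prepend 'm' → 'm'
i=1: prepend 'n' → 'nm'
i=2: prepend 'r' → 'rnm'
i=3: prepend 'n' → 'nrnm'
i=4: prepend 't' → 'tnrnm'
i=5: prepend 'o' → 'otnrnm'
i=6: prepend 'k' → 'kotnrnm'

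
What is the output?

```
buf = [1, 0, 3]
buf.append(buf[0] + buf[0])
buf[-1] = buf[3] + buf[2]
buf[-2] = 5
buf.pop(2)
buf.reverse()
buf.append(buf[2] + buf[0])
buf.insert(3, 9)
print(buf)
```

append buf[0]+buf[0] = 1+1 = 2 → [1, 0, 3, 2]
buf[-1] = buf[3]+buf[2] = 2+3 = 5 → [1, 0, 3, 5]
buf[-2] = 5 → [1, 0, 5, 5]
pop(2) removes 5 → [1, 0, 5]
reverse → [5, 0, 1]
append buf[2]+buf[0] = 1+5 = 6 → [5, 0, 1, 6]
insert 9 at 3 → [5, 0, 1, 9, 6]

[5, 0, 1, 9, 6]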